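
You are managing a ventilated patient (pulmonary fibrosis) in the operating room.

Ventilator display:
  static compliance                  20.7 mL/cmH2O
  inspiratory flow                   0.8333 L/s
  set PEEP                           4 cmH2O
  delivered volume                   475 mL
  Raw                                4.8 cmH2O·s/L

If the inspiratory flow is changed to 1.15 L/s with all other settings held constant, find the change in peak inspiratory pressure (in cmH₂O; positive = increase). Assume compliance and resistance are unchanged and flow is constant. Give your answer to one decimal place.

PIP = Vt/C + R·V̇ + PEEP (constant-flow equation of motion).
Only the resistive term changes: ΔPIP = R × ΔV̇ = 4.8 × (1.15 − 0.8333) = 4.8 × 0.3167 = 1.52 cmH2O.

1.5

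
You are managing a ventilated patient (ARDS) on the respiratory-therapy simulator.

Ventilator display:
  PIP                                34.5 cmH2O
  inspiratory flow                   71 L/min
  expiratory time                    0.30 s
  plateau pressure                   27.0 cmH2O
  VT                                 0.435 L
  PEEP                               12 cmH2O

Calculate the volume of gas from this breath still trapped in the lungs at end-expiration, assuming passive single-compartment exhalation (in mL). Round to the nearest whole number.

85

Flow: 71 L/min ÷ 60 = 1.1833 L/s.
R = (PIP − Pplat)/V̇ = (34.5 − 27.0) / 1.1833 = 7.5/1.1833 = 6.338 cmH2O·s/L.
C = Vt/(Pplat − PEEP) = 435.0 / (27.0 − 12) = 435.0/15.0 = 29.0 mL/cmH2O.
τ = R × C = 6.338 × 0.029 L/cmH2O = 0.1838 s.
Fraction remaining = e^(−Te/τ) = e^(−0.30/0.1838) = 0.1955.
Trapped volume = 435.0 × 0.1955 = 85.043 mL.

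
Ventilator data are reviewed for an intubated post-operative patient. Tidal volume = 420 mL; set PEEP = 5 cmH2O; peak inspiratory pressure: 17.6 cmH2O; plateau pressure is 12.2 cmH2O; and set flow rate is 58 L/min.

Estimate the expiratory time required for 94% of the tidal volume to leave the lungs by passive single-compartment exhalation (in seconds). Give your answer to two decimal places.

0.92

Flow: 58 L/min ÷ 60 = 0.9667 L/s.
R = (PIP − Pplat)/V̇ = (17.6 − 12.2) / 0.9667 = 5.4/0.9667 = 5.586 cmH2O·s/L.
C = Vt/(Pplat − PEEP) = 420.0 / (12.2 − 5) = 420.0/7.2 = 58.333 mL/cmH2O.
τ = R × C = 5.586 × 0.05833 L/cmH2O = 0.3258 s.
t = −τ·ln(1 − 0.94) = −0.3258·ln(0.06) = 0.9166 s.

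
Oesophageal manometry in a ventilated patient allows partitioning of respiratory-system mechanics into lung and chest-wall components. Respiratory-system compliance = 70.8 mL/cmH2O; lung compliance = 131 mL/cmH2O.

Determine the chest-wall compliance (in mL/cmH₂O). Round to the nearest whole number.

1/Ccw = 1/Crs − 1/CL.
1/Ccw = 1/70.8 − 1/131 = 0.006491.
Ccw = 154.06 mL/cmH2O.

154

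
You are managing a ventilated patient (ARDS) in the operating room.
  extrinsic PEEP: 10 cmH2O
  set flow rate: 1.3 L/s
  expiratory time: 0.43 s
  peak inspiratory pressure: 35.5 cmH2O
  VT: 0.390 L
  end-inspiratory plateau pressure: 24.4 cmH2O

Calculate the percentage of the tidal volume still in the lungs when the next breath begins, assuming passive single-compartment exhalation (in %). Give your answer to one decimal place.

15.6

R = (PIP − Pplat)/V̇ = (35.5 − 24.4) / 1.3 = 11.1/1.3 = 8.538 cmH2O·s/L.
C = Vt/(Pplat − PEEP) = 390.0 / (24.4 − 10) = 390.0/14.4 = 27.083 mL/cmH2O.
τ = R × C = 8.538 × 0.02708 L/cmH2O = 0.2312 s.
Fraction remaining at end-expiration = e^(−Te/τ) = e^(−0.43/0.2312) = 0.1557 → 15.57%.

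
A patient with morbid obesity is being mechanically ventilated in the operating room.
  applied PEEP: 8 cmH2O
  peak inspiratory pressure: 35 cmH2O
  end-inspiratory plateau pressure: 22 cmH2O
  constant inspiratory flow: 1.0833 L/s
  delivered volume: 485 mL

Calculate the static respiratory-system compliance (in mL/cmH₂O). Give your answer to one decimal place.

34.6

Cstat = Vt / (Pplat − PEEP) = 485 / (22 − 8) = 485 / 14.0 = 34.643 mL/cmH2O.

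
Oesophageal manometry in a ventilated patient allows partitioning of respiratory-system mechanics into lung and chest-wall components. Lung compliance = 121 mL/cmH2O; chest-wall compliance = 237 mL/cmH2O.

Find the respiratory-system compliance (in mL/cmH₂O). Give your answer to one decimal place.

Lung and chest wall are elastances in series: 1/Crs = 1/CL + 1/Ccw.
1/Crs = 1/121 + 1/237 = 0.01248.
Crs = 80.128 mL/cmH2O.

80.1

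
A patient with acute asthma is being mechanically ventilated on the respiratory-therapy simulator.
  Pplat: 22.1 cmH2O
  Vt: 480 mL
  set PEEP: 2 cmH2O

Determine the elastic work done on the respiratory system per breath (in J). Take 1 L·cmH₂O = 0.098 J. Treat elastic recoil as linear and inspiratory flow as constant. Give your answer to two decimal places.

Elastic work ≈ ½ × (Pplat − PEEP) × Vt = 0.5 × (22.1 − 2) × 0.480 L = 0.5 × 20.1 × 0.480 = 4.824 L·cmH2O.
× 0.098 J/(L·cmH2O) → 0.4728 J.

0.47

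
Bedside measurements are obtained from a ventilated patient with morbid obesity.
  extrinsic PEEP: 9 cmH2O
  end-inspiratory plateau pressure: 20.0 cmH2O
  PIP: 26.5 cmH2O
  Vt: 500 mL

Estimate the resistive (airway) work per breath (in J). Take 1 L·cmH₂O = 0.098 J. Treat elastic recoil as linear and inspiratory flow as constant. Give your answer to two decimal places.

0.32

With constant inspiratory flow the resistive pressure is constant at PIP − Pplat = 26.5 − 20.0 = 6.5 cmH2O, so resistive work = 6.5 × 0.500 = 3.25 L·cmH2O.
× 0.098 J/(L·cmH2O) → 0.3185 J.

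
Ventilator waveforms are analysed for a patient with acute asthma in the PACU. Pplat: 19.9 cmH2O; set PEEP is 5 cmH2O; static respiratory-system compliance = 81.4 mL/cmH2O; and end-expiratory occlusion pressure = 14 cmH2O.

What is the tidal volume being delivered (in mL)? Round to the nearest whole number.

End-expiratory occlusion gives total PEEP = 14 cmH2O (intrinsic PEEP = 14 − 5 = 9). Use total PEEP for the elastic gradient.
Vt = Cstat × (Pplat − PEEPtotal) = 81.4 × (19.9 − 14) = 81.4 × 5.9 = 480.26 mL.

480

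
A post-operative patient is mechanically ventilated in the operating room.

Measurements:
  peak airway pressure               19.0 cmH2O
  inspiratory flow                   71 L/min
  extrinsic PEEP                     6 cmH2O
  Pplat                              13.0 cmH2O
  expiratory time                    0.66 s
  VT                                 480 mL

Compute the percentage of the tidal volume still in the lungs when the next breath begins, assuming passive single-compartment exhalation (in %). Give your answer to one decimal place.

15.0

Flow: 71 L/min ÷ 60 = 1.1833 L/s.
R = (PIP − Pplat)/V̇ = (19.0 − 13.0) / 1.1833 = 6.0/1.1833 = 5.071 cmH2O·s/L.
C = Vt/(Pplat − PEEP) = 480.0 / (13.0 − 6) = 480.0/7.0 = 68.571 mL/cmH2O.
τ = R × C = 5.071 × 0.06857 L/cmH2O = 0.3477 s.
Fraction remaining at end-expiration = e^(−Te/τ) = e^(−0.66/0.3477) = 0.1498 → 14.98%.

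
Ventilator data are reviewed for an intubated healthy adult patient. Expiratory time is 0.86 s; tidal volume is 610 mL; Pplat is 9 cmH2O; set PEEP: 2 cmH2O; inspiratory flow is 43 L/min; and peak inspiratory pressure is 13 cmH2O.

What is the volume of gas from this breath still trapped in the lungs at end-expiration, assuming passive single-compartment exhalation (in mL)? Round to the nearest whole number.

Flow: 43 L/min ÷ 60 = 0.7167 L/s.
R = (PIP − Pplat)/V̇ = (13 − 9) / 0.7167 = 4.0/0.7167 = 5.581 cmH2O·s/L.
C = Vt/(Pplat − PEEP) = 610.0 / (9 − 2) = 610.0/7.0 = 87.143 mL/cmH2O.
τ = R × C = 5.581 × 0.08714 L/cmH2O = 0.4863 s.
Fraction remaining = e^(−Te/τ) = e^(−0.86/0.4863) = 0.1706.
Trapped volume = 610.0 × 0.1706 = 104.07 mL.

104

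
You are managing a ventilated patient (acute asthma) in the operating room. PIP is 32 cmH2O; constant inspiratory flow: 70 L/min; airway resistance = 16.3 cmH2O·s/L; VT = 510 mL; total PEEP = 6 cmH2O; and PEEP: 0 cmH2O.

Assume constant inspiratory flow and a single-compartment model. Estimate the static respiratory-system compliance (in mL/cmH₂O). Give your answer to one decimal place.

Flow: 70 L/min ÷ 60 = 1.1667 L/s.
Total PEEP = 6 cmH2O (set 0 + intrinsic 6); this is the baseline alveolar pressure.
Equation of motion (constant flow): PIP = Vt/C + R·V̇ + PEEP.
Vt/C = PIP − R·V̇ − PEEP = 32 − 16.3×1.1667 − 6 = 32 − 19.017 − 6 = 6.983 cmH2O.
C = Vt / 6.983 = 510 / 6.983 = 73.035 mL/cmH2O.

73.0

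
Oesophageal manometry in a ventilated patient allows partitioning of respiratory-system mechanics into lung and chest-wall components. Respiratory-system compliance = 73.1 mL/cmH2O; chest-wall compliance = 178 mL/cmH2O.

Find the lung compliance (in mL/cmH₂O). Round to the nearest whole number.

124

1/CL = 1/Crs − 1/Ccw.
1/CL = 1/73.1 − 1/178 = 0.008062.
CL = 124.04 mL/cmH2O.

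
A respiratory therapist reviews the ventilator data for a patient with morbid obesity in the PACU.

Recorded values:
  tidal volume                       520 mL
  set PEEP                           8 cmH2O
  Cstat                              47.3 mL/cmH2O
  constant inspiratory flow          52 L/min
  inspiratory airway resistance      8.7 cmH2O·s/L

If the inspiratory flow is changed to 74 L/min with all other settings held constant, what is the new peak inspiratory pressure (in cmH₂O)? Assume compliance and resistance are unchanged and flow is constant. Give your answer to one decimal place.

Flow: 52 L/min ÷ 60 = 0.8667 L/s.
New flow: 74 L/min ÷ 60 = 1.2333 L/s.
PIP = Vt/C + R·V̇ + PEEP (constant-flow equation of motion).
Only the resistive term changes: ΔPIP = R × ΔV̇ = 8.7 × (1.2333 − 0.8667) = 8.7 × 0.3666 = 3.189 cmH2O.
Original PIP = 520/47.3 + 8.7×0.8667 + 8 = 26.534 cmH2O; new PIP = 26.534 + (3.189) = 29.723 cmH2O.

29.7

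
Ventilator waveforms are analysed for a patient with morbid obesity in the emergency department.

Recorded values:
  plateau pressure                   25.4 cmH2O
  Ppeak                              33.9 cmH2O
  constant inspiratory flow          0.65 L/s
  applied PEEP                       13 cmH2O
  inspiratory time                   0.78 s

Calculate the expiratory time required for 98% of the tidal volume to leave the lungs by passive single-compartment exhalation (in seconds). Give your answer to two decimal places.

Vt = flow × Ti = 0.65 L/s × 0.78 s × 1000 mL/L = 507.0 mL.
R = (PIP − Pplat)/V̇ = (33.9 − 25.4) / 0.65 = 8.5/0.65 = 13.077 cmH2O·s/L.
C = Vt/(Pplat − PEEP) = 507.0 / (25.4 − 13) = 507.0/12.4 = 40.887 mL/cmH2O.
τ = R × C = 13.077 × 0.04089 L/cmH2O = 0.5347 s.
t = −τ·ln(1 − 0.98) = −0.5347·ln(0.02) = 2.092 s.

2.09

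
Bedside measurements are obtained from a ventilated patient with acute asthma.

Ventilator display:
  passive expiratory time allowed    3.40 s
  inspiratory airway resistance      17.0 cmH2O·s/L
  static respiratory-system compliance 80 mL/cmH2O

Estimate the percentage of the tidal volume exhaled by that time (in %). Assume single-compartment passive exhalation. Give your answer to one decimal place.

91.8

τ = R × C = 17.0 × 80 mL/cmH2O = 17.0 × 0.080 L/cmH2O = 1.36 s.
Passive exhalation: V(t)/V₀ = e^(−t/τ) = e^(−3.40/1.36) = 0.08208.
Fraction exhaled = 1 − 0.08208 = 0.9179 → 91.79%.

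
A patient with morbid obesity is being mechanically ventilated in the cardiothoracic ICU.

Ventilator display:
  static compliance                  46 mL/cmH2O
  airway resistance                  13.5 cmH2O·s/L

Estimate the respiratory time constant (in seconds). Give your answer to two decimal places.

0.62

τ = R × C = 13.5 × 46 mL/cmH2O = 13.5 × 0.046 L/cmH2O = 0.621 s.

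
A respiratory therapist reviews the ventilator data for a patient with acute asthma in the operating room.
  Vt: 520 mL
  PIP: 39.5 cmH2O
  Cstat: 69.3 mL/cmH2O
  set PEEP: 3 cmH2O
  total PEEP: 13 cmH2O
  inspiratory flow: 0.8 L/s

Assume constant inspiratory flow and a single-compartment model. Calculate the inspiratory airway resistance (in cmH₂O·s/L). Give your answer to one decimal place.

23.7

Total PEEP = 13 cmH2O (set 3 + intrinsic 10); this is the baseline alveolar pressure.
Equation of motion (constant flow): PIP = Vt/C + R·V̇ + PEEP.
R·V̇ = PIP − Vt/C − PEEP = 39.5 − 520/69.3 − 13 = 39.5 − 7.504 − 13 = 18.996 cmH2O.
R = 18.996 / 0.8 = 23.745 cmH2O·s/L.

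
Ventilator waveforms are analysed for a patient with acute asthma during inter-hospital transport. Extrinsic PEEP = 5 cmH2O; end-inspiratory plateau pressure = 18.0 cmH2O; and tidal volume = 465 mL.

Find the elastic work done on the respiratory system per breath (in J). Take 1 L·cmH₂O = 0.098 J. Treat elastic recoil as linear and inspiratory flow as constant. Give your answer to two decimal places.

0.30

Elastic work ≈ ½ × (Pplat − PEEP) × Vt = 0.5 × (18.0 − 5) × 0.465 L = 0.5 × 13.0 × 0.465 = 3.023 L·cmH2O.
× 0.098 J/(L·cmH2O) → 0.2963 J.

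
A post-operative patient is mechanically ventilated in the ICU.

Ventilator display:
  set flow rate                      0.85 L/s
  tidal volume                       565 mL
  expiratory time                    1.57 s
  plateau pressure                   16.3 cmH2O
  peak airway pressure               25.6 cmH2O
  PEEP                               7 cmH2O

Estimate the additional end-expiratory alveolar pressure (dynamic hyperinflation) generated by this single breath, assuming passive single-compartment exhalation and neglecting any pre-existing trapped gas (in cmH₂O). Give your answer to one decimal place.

0.9

R = (PIP − Pplat)/V̇ = (25.6 − 16.3) / 0.85 = 9.3/0.85 = 10.941 cmH2O·s/L.
C = Vt/(Pplat − PEEP) = 565.0 / (16.3 − 7) = 565.0/9.3 = 60.753 mL/cmH2O.
τ = R × C = 10.941 × 0.06075 L/cmH2O = 0.6647 s.
Fraction remaining = e^(−Te/τ) = e^(−1.57/0.6647) = 0.09423; trapped volume = 565.0 × 0.09423 = 53.24 mL.
Additional alveolar pressure from trapping ≈ V_trapped / C = 53.24 / 60.753 = 0.8763 cmH2O.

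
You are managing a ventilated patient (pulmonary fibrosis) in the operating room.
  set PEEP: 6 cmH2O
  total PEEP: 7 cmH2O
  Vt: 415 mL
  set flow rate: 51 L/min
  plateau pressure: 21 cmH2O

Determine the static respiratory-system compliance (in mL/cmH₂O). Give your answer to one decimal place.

End-expiratory occlusion gives total PEEP = 7 cmH2O (intrinsic PEEP = 7 − 6 = 1). Use total PEEP for the elastic gradient.
Cstat = Vt / (Pplat − PEEPtotal) = 415 / (21 − 7) = 415 / 14.0 = 29.643 mL/cmH2O.

29.6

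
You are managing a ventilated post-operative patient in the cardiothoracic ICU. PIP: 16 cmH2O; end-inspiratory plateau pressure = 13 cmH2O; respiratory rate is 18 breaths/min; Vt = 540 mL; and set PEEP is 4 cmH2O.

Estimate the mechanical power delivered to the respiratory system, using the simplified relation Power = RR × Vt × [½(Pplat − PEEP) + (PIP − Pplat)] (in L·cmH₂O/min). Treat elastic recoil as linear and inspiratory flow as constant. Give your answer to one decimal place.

Per-breath work = Vt × [½(Pplat−PEEP) + (PIP−Pplat)] = 0.540 × [0.5×9.0 + 3.0] = 0.540 × 7.5 = 4.05 L·cmH2O.
Power = 18 × 4.05 = 72.9 L·cmH2O/min.

72.9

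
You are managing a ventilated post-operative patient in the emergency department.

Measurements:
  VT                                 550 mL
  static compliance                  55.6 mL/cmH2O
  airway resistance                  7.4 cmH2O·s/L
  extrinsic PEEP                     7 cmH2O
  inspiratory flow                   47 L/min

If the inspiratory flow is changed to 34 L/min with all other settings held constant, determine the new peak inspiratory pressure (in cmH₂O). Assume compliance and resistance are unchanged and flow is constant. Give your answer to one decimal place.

Flow: 47 L/min ÷ 60 = 0.7833 L/s.
New flow: 34 L/min ÷ 60 = 0.5667 L/s.
PIP = Vt/C + R·V̇ + PEEP (constant-flow equation of motion).
Only the resistive term changes: ΔPIP = R × ΔV̇ = 7.4 × (0.5667 − 0.7833) = 7.4 × -0.2166 = -1.603 cmH2O.
Original PIP = 550/55.6 + 7.4×0.7833 + 7 = 22.689 cmH2O; new PIP = 22.689 + (-1.603) = 21.086 cmH2O.

21.1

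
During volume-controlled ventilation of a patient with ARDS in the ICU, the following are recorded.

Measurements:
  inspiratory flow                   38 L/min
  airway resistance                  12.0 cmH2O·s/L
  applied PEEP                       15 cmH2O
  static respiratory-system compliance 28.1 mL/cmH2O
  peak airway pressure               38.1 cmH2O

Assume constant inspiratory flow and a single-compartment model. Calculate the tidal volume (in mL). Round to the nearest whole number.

Flow: 38 L/min ÷ 60 = 0.6333 L/s.
Equation of motion (constant flow): PIP = Vt/C + R·V̇ + PEEP.
Vt/C = PIP − R·V̇ − PEEP = 38.1 − 7.6 − 15 = 15.5 cmH2O.
Vt = C × 15.5 = 28.1 × 15.5 = 435.55 mL.

436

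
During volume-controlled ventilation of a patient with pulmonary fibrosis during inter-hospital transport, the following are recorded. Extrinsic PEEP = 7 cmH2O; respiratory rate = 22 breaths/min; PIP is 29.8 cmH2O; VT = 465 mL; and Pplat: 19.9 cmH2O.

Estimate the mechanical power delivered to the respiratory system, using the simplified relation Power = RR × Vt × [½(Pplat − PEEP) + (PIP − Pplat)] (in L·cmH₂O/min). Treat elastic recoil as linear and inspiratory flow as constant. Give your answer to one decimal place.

Per-breath work = Vt × [½(Pplat−PEEP) + (PIP−Pplat)] = 0.465 × [0.5×12.9 + 9.9] = 0.465 × 16.35 = 7.603 L·cmH2O.
Power = 22 × 7.603 = 167.27 L·cmH2O/min.

167.3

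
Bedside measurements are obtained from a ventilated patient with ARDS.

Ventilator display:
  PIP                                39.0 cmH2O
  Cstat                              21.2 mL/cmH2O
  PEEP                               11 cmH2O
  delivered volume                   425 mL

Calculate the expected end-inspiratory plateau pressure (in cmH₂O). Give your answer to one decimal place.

31.0

Pplat = PEEP + Vt / Cstat = 11 + 425 / 21.2 = 11 + 20.047 = 31.047 cmH2O.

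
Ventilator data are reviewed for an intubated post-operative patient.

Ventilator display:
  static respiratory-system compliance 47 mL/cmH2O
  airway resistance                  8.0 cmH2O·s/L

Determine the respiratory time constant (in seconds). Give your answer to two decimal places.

τ = R × C = 8.0 × 47 mL/cmH2O = 8.0 × 0.047 L/cmH2O = 0.376 s.

0.38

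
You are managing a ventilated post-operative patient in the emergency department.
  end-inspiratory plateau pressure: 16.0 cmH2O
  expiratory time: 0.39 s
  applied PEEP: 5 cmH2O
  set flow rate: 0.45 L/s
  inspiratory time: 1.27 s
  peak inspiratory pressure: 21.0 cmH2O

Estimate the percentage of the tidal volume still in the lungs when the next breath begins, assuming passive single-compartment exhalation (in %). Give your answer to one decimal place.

50.9

Vt = flow × Ti = 0.45 L/s × 1.27 s × 1000 mL/L = 571.5 mL.
R = (PIP − Pplat)/V̇ = (21.0 − 16.0) / 0.45 = 5.0/0.45 = 11.111 cmH2O·s/L.
C = Vt/(Pplat − PEEP) = 571.5 / (16.0 − 5) = 571.5/11.0 = 51.955 mL/cmH2O.
τ = R × C = 11.111 × 0.05196 L/cmH2O = 0.5773 s.
Fraction remaining at end-expiration = e^(−Te/τ) = e^(−0.39/0.5773) = 0.5089 → 50.89%.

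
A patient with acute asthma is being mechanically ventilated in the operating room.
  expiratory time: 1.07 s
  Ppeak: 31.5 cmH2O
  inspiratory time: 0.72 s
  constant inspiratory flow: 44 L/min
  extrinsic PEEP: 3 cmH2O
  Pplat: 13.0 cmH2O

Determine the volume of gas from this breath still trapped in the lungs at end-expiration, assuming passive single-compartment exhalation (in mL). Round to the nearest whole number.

Flow: 44 L/min ÷ 60 = 0.7333 L/s.
Vt = flow × Ti = 0.7333 L/s × 0.72 s × 1000 mL/L = 527.98 mL.
R = (PIP − Pplat)/V̇ = (31.5 − 13.0) / 0.7333 = 18.5/0.7333 = 25.228 cmH2O·s/L.
C = Vt/(Pplat − PEEP) = 527.98 / (13.0 − 3) = 527.98/10.0 = 52.798 mL/cmH2O.
τ = R × C = 25.228 × 0.0528 L/cmH2O = 1.332 s.
Fraction remaining = e^(−Te/τ) = e^(−1.07/1.332) = 0.4478.
Trapped volume = 527.98 × 0.4478 = 236.43 mL.

236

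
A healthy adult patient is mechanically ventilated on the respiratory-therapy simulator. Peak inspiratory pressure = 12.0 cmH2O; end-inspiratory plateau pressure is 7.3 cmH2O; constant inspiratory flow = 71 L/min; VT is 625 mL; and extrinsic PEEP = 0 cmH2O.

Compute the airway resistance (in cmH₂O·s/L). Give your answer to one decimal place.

4.0

Flow: 71 L/min ÷ 60 = 1.1833 L/s.
Raw = (PIP − Pplat) / flow = (12.0 − 7.3) / 1.1833 = 4.7 / 1.1833 = 3.972 cmH2O·s/L.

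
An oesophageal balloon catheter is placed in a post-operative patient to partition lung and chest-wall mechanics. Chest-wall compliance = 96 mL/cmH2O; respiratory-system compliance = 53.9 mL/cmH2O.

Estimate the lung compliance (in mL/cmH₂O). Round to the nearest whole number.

1/CL = 1/Crs − 1/Ccw.
1/CL = 1/53.9 − 1/96 = 0.008136.
CL = 122.91 mL/cmH2O.

123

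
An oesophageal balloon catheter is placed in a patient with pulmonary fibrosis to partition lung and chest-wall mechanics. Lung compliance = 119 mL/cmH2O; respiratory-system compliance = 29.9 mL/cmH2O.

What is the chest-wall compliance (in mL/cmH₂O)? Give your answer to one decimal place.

1/Ccw = 1/Crs − 1/CL.
1/Ccw = 1/29.9 − 1/119 = 0.02504.
Ccw = 39.936 mL/cmH2O.

39.9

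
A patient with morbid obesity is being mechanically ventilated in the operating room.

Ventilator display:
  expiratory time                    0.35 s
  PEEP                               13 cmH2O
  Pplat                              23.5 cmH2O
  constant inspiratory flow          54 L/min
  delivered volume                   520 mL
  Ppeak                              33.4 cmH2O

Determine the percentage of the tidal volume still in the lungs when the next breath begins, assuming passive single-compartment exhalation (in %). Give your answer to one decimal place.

52.6

Flow: 54 L/min ÷ 60 = 0.9 L/s.
R = (PIP − Pplat)/V̇ = (33.4 − 23.5) / 0.9 = 9.9/0.9 = 11.0 cmH2O·s/L.
C = Vt/(Pplat − PEEP) = 520.0 / (23.5 − 13) = 520.0/10.5 = 49.524 mL/cmH2O.
τ = R × C = 11.0 × 0.04952 L/cmH2O = 0.5447 s.
Fraction remaining at end-expiration = e^(−Te/τ) = e^(−0.35/0.5447) = 0.5259 → 52.59%.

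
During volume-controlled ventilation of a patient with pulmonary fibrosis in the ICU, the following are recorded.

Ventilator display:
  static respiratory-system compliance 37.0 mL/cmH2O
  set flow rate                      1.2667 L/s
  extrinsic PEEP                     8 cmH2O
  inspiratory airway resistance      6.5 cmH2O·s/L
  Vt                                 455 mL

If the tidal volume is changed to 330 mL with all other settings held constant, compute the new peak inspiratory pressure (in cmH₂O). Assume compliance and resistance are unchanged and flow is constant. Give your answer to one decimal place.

PIP = Vt/C + R·V̇ + PEEP (constant-flow equation of motion).
Only the elastic term changes: ΔPIP = ΔVt / C = (330 − 455) / 37.0 = -3.378 cmH2O.
Original PIP = 455/37.0 + 6.5×1.2667 + 8 = 28.531 cmH2O; new PIP = 28.531 + (-3.378) = 25.153 cmH2O.

25.2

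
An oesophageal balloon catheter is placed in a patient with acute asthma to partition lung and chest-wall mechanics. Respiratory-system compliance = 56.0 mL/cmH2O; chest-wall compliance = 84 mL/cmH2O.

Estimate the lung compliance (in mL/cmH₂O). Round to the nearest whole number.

1/CL = 1/Crs − 1/Ccw.
1/CL = 1/56.0 − 1/84 = 0.005952.
CL = 168.01 mL/cmH2O.

168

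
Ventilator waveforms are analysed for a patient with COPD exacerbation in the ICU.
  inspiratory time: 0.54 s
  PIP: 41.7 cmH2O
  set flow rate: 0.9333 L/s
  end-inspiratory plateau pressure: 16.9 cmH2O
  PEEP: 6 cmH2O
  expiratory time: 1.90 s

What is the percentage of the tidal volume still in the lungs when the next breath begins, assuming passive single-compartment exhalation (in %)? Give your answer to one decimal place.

21.3

Vt = flow × Ti = 0.9333 L/s × 0.54 s × 1000 mL/L = 503.98 mL.
R = (PIP − Pplat)/V̇ = (41.7 − 16.9) / 0.9333 = 24.8/0.9333 = 26.572 cmH2O·s/L.
C = Vt/(Pplat − PEEP) = 503.98 / (16.9 − 6) = 503.98/10.9 = 46.237 mL/cmH2O.
τ = R × C = 26.572 × 0.04624 L/cmH2O = 1.229 s.
Fraction remaining at end-expiration = e^(−Te/τ) = e^(−1.90/1.229) = 0.2131 → 21.31%.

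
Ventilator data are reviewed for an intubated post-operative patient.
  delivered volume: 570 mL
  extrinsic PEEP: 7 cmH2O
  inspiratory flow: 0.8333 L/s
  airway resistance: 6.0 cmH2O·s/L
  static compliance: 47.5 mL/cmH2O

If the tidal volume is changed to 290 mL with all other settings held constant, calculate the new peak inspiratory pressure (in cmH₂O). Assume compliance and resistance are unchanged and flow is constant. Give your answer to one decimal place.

PIP = Vt/C + R·V̇ + PEEP (constant-flow equation of motion).
Only the elastic term changes: ΔPIP = ΔVt / C = (290 − 570) / 47.5 = -5.895 cmH2O.
Original PIP = 570/47.5 + 6.0×0.8333 + 7 = 24.0 cmH2O; new PIP = 24.0 + (-5.895) = 18.105 cmH2O.

18.1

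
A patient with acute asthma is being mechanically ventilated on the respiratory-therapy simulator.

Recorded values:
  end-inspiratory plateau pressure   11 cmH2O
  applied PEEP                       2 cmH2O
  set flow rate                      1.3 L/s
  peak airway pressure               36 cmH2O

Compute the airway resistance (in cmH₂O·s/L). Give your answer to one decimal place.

19.2

Raw = (PIP − Pplat) / flow = (36 − 11) / 1.3 = 25.0 / 1.3 = 19.231 cmH2O·s/L.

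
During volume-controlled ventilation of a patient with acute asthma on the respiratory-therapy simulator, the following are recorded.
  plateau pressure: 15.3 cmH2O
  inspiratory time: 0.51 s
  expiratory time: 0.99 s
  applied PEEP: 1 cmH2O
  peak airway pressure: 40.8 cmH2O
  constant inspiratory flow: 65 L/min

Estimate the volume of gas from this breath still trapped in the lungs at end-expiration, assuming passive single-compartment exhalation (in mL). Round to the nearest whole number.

Flow: 65 L/min ÷ 60 = 1.0833 L/s.
Vt = flow × Ti = 1.0833 L/s × 0.51 s × 1000 mL/L = 552.48 mL.
R = (PIP − Pplat)/V̇ = (40.8 − 15.3) / 1.0833 = 25.5/1.0833 = 23.539 cmH2O·s/L.
C = Vt/(Pplat − PEEP) = 552.48 / (15.3 − 1) = 552.48/14.3 = 38.635 mL/cmH2O.
τ = R × C = 23.539 × 0.03864 L/cmH2O = 0.9095 s.
Fraction remaining = e^(−Te/τ) = e^(−0.99/0.9095) = 0.3367.
Trapped volume = 552.48 × 0.3367 = 186.02 mL.

186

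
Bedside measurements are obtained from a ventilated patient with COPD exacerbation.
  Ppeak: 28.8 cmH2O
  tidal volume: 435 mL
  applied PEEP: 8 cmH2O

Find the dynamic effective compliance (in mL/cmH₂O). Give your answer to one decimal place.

Dynamic compliance = Vt / (PIP − PEEP) = 435 / (28.8 − 8) = 435 / 20.8 = 20.913 mL/cmH2O.

20.9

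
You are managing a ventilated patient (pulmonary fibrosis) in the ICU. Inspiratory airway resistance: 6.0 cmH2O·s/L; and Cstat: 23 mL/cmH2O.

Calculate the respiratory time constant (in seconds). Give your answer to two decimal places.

0.14

τ = R × C = 6.0 × 23 mL/cmH2O = 6.0 × 0.023 L/cmH2O = 0.138 s.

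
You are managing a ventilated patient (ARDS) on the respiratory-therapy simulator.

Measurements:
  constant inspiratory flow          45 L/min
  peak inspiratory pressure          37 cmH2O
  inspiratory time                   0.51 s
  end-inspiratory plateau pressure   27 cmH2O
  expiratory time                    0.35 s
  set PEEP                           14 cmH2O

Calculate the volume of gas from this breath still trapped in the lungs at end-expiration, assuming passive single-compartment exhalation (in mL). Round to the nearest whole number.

Flow: 45 L/min ÷ 60 = 0.75 L/s.
Vt = flow × Ti = 0.75 L/s × 0.51 s × 1000 mL/L = 382.5 mL.
R = (PIP − Pplat)/V̇ = (37 − 27) / 0.75 = 10.0/0.75 = 13.333 cmH2O·s/L.
C = Vt/(Pplat − PEEP) = 382.5 / (27 − 14) = 382.5/13.0 = 29.423 mL/cmH2O.
τ = R × C = 13.333 × 0.02942 L/cmH2O = 0.3923 s.
Fraction remaining = e^(−Te/τ) = e^(−0.35/0.3923) = 0.4098.
Trapped volume = 382.5 × 0.4098 = 156.75 mL.

157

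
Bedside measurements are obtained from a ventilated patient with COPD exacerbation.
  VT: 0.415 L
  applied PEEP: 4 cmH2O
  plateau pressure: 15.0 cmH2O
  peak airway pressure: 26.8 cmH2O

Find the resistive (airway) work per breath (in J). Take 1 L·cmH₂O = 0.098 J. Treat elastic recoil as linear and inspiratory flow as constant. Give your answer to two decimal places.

With constant inspiratory flow the resistive pressure is constant at PIP − Pplat = 26.8 − 15.0 = 11.8 cmH2O, so resistive work = 11.8 × 0.415 = 4.897 L·cmH2O.
× 0.098 J/(L·cmH2O) → 0.4799 J.

0.48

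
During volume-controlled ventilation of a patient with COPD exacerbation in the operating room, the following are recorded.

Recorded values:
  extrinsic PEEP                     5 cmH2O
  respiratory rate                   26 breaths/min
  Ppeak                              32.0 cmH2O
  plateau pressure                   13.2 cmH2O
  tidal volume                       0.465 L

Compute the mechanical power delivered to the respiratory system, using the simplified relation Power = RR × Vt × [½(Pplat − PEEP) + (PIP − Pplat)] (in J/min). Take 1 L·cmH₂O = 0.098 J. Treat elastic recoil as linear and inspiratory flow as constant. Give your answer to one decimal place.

27.1

Per-breath work = Vt × [½(Pplat−PEEP) + (PIP−Pplat)] = 0.465 × [0.5×8.2 + 18.8] = 0.465 × 22.9 = 10.649 L·cmH2O.
Power = 26 × 10.649 = 276.87 L·cmH2O/min.
× 0.098 J/(L·cmH2O) → 27.133 J/min.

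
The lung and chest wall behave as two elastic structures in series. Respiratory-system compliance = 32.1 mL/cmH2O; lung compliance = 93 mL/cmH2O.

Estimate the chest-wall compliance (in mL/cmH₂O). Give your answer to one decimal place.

1/Ccw = 1/Crs − 1/CL.
1/Ccw = 1/32.1 − 1/93 = 0.0204.
Ccw = 49.02 mL/cmH2O.

49.0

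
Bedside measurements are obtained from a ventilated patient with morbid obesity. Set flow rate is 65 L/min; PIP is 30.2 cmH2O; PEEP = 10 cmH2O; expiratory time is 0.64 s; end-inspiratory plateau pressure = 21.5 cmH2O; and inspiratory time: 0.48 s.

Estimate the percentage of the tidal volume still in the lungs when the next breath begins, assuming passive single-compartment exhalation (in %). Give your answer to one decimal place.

17.2

Flow: 65 L/min ÷ 60 = 1.0833 L/s.
Vt = flow × Ti = 1.0833 L/s × 0.48 s × 1000 mL/L = 519.98 mL.
R = (PIP − Pplat)/V̇ = (30.2 − 21.5) / 1.0833 = 8.7/1.0833 = 8.031 cmH2O·s/L.
C = Vt/(Pplat − PEEP) = 519.98 / (21.5 − 10) = 519.98/11.5 = 45.216 mL/cmH2O.
τ = R × C = 8.031 × 0.04522 L/cmH2O = 0.3632 s.
Fraction remaining at end-expiration = e^(−Te/τ) = e^(−0.64/0.3632) = 0.1717 → 17.17%.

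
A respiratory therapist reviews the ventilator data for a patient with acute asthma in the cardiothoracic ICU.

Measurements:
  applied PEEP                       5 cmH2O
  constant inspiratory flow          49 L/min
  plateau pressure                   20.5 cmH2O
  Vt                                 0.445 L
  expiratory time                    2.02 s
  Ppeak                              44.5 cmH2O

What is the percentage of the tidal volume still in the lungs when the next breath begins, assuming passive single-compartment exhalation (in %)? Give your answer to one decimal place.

9.1

Flow: 49 L/min ÷ 60 = 0.8167 L/s.
R = (PIP − Pplat)/V̇ = (44.5 − 20.5) / 0.8167 = 24.0/0.8167 = 29.387 cmH2O·s/L.
C = Vt/(Pplat − PEEP) = 445.0 / (20.5 − 5) = 445.0/15.5 = 28.71 mL/cmH2O.
τ = R × C = 29.387 × 0.02871 L/cmH2O = 0.8437 s.
Fraction remaining at end-expiration = e^(−Te/τ) = e^(−2.02/0.8437) = 0.09124 → 9.124%.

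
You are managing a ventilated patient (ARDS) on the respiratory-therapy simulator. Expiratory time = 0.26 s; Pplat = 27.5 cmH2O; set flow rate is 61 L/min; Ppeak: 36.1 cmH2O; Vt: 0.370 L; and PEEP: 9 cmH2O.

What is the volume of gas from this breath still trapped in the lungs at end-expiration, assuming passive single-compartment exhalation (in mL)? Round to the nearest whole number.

Flow: 61 L/min ÷ 60 = 1.0167 L/s.
R = (PIP − Pplat)/V̇ = (36.1 − 27.5) / 1.0167 = 8.6/1.0167 = 8.459 cmH2O·s/L.
C = Vt/(Pplat − PEEP) = 370.0 / (27.5 − 9) = 370.0/18.5 = 20.0 mL/cmH2O.
τ = R × C = 8.459 × 0.02 L/cmH2O = 0.1692 s.
Fraction remaining = e^(−Te/τ) = e^(−0.26/0.1692) = 0.2151.
Trapped volume = 370.0 × 0.2151 = 79.587 mL.

80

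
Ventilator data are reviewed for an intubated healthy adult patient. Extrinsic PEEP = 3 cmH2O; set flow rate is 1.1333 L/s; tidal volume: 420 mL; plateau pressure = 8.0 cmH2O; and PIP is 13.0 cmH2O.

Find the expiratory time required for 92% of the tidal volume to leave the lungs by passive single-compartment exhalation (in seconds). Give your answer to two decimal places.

0.94

R = (PIP − Pplat)/V̇ = (13.0 − 8.0) / 1.1333 = 5.0/1.1333 = 4.412 cmH2O·s/L.
C = Vt/(Pplat − PEEP) = 420.0 / (8.0 − 3) = 420.0/5.0 = 84.0 mL/cmH2O.
τ = R × C = 4.412 × 0.084 L/cmH2O = 0.3706 s.
t = −τ·ln(1 − 0.92) = −0.3706·ln(0.08) = 0.936 s.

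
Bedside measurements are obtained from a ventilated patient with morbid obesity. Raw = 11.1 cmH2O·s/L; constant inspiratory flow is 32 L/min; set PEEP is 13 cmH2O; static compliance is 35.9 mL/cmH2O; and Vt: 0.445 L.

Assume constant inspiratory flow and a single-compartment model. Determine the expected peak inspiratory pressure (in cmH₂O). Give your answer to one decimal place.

Flow: 32 L/min ÷ 60 = 0.5333 L/s.
Equation of motion (constant flow): PIP = Vt/C + R·V̇ + PEEP.
PIP = 445/35.9 + 11.1×0.5333 + 13 = 12.396 + 5.92 + 13 = 31.316 cmH2O.

31.3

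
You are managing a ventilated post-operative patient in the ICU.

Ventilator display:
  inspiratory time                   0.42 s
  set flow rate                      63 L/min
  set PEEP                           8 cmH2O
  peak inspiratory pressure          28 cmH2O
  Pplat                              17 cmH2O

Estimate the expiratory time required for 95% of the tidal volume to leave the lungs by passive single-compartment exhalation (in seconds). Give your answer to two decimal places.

Flow: 63 L/min ÷ 60 = 1.05 L/s.
Vt = flow × Ti = 1.05 L/s × 0.42 s × 1000 mL/L = 441.0 mL.
R = (PIP − Pplat)/V̇ = (28 − 17) / 1.05 = 11.0/1.05 = 10.476 cmH2O·s/L.
C = Vt/(Pplat − PEEP) = 441.0 / (17 − 8) = 441.0/9.0 = 49.0 mL/cmH2O.
τ = R × C = 10.476 × 0.049 L/cmH2O = 0.5133 s.
t = −τ·ln(1 − 0.95) = −0.5133·ln(0.05) = 1.538 s.

1.54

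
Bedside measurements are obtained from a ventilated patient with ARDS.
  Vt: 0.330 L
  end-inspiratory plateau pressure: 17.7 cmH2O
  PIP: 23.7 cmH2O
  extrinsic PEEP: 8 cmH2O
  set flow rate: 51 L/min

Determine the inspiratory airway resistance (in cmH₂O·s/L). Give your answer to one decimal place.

Flow: 51 L/min ÷ 60 = 0.85 L/s.
Raw = (PIP − Pplat) / flow = (23.7 − 17.7) / 0.85 = 6.0 / 0.85 = 7.059 cmH2O·s/L.

7.1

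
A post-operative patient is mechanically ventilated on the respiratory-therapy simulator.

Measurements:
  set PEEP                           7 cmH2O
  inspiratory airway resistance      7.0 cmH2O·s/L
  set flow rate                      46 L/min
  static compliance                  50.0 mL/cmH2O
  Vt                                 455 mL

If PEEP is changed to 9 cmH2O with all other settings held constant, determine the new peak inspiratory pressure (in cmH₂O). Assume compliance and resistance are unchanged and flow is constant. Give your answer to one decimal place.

23.5

Flow: 46 L/min ÷ 60 = 0.7667 L/s.
PIP = Vt/C + R·V̇ + PEEP (constant-flow equation of motion).
Only the baseline term changes: ΔPIP = ΔPEEP = 9 − 7 = 2.0 cmH2O.
Original PIP = 455/50.0 + 7.0×0.7667 + 7 = 21.467 cmH2O; new PIP = 21.467 + (2.0) = 23.467 cmH2O.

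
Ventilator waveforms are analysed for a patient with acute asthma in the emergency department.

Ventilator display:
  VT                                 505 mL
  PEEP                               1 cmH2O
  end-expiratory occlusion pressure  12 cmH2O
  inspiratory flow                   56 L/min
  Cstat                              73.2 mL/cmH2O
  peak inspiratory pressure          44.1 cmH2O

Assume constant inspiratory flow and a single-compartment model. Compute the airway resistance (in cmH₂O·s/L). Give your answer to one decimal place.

27.0

Flow: 56 L/min ÷ 60 = 0.9333 L/s.
Total PEEP = 12 cmH2O (set 1 + intrinsic 11); this is the baseline alveolar pressure.
Equation of motion (constant flow): PIP = Vt/C + R·V̇ + PEEP.
R·V̇ = PIP − Vt/C − PEEP = 44.1 − 505/73.2 − 12 = 44.1 − 6.899 − 12 = 25.201 cmH2O.
R = 25.201 / 0.9333 = 27.002 cmH2O·s/L.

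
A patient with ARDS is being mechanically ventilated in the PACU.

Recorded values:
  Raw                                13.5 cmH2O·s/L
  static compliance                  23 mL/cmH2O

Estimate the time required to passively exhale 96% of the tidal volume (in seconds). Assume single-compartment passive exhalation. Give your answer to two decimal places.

1.00

τ = R × C = 13.5 × 23 mL/cmH2O = 13.5 × 0.023 L/cmH2O = 0.3105 s.
Exhaled fraction f = 1 − e^(−t/τ) → t = −τ·ln(1 − f) = −0.3105·ln(0.04) = 0.9995 s.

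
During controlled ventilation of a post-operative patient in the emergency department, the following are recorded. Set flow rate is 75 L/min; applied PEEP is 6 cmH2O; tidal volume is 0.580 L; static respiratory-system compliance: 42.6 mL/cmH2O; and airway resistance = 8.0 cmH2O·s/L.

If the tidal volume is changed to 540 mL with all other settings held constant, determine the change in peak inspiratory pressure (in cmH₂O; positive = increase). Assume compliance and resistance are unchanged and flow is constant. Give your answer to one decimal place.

-0.9

PIP = Vt/C + R·V̇ + PEEP (constant-flow equation of motion).
Only the elastic term changes: ΔPIP = ΔVt / C = (540 − 580) / 42.6 = -0.939 cmH2O.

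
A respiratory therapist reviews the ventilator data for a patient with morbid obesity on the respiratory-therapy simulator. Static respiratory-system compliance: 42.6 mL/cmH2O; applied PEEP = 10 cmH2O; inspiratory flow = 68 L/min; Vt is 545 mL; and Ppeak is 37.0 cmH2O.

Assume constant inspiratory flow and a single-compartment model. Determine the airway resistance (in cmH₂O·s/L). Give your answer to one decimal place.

12.5

Flow: 68 L/min ÷ 60 = 1.1333 L/s.
Equation of motion (constant flow): PIP = Vt/C + R·V̇ + PEEP.
R·V̇ = PIP − Vt/C − PEEP = 37.0 − 545/42.6 − 10 = 37.0 − 12.793 − 10 = 14.207 cmH2O.
R = 14.207 / 1.1333 = 12.536 cmH2O·s/L.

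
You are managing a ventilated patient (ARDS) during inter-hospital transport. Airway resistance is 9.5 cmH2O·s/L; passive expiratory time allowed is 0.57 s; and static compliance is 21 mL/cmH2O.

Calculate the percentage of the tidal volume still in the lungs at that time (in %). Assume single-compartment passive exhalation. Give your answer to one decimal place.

5.7

τ = R × C = 9.5 × 21 mL/cmH2O = 9.5 × 0.021 L/cmH2O = 0.1995 s.
Passive exhalation: V(t)/V₀ = e^(−t/τ) = e^(−0.57/0.1995) = 0.05743.
Fraction remaining = 0.05743 → 5.743%.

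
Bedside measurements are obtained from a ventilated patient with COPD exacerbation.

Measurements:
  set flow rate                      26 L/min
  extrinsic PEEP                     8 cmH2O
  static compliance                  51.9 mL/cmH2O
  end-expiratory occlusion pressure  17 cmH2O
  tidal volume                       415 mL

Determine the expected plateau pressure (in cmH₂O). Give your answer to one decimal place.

25.0

End-expiratory occlusion gives total PEEP = 17 cmH2O (intrinsic PEEP = 17 − 8 = 9). Use total PEEP for the elastic gradient.
Pplat = PEEPtotal + Vt / Cstat = 17 + 415 / 51.9 = 17 + 7.996 = 24.996 cmH2O.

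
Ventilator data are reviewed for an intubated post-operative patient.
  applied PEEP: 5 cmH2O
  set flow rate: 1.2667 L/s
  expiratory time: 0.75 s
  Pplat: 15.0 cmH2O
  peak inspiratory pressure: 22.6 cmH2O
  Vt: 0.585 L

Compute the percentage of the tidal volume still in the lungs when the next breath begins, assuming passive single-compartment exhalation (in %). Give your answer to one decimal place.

R = (PIP − Pplat)/V̇ = (22.6 − 15.0) / 1.2667 = 7.6/1.2667 = 6.0 cmH2O·s/L.
C = Vt/(Pplat − PEEP) = 585.0 / (15.0 − 5) = 585.0/10.0 = 58.5 mL/cmH2O.
τ = R × C = 6.0 × 0.0585 L/cmH2O = 0.351 s.
Fraction remaining at end-expiration = e^(−Te/τ) = e^(−0.75/0.351) = 0.118 → 11.8%.

11.8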